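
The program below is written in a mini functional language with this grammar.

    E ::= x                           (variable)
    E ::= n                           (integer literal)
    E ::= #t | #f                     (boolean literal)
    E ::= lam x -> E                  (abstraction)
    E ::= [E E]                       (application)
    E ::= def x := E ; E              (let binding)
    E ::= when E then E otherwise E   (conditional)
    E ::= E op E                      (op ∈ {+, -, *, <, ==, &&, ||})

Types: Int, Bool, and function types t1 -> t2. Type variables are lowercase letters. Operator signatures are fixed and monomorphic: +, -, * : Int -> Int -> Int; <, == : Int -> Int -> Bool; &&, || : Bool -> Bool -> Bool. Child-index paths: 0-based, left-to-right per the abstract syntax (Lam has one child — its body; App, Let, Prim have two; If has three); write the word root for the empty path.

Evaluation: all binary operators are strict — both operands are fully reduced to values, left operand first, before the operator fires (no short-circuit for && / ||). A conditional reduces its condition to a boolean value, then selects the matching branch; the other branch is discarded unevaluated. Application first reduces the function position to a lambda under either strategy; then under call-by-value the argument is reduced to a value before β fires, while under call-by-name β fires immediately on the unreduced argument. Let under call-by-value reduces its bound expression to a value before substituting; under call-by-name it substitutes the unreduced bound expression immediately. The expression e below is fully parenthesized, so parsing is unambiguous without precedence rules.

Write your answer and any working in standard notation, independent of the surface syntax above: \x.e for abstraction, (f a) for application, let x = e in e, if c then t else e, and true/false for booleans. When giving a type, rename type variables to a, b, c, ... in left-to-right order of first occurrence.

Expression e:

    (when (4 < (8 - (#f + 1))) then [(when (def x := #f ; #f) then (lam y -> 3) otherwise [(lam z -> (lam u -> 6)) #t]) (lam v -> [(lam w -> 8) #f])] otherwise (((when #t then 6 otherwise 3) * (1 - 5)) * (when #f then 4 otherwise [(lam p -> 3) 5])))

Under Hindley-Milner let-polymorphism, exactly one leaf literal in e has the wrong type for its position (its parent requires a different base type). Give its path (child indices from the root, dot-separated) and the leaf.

Answer: 0.1.1.0 : false

Trace:
  unify Int ~ Int
  unify Int ~ Int
  unify Bool ~ Int
  FAIL: mismatch Bool ~ Int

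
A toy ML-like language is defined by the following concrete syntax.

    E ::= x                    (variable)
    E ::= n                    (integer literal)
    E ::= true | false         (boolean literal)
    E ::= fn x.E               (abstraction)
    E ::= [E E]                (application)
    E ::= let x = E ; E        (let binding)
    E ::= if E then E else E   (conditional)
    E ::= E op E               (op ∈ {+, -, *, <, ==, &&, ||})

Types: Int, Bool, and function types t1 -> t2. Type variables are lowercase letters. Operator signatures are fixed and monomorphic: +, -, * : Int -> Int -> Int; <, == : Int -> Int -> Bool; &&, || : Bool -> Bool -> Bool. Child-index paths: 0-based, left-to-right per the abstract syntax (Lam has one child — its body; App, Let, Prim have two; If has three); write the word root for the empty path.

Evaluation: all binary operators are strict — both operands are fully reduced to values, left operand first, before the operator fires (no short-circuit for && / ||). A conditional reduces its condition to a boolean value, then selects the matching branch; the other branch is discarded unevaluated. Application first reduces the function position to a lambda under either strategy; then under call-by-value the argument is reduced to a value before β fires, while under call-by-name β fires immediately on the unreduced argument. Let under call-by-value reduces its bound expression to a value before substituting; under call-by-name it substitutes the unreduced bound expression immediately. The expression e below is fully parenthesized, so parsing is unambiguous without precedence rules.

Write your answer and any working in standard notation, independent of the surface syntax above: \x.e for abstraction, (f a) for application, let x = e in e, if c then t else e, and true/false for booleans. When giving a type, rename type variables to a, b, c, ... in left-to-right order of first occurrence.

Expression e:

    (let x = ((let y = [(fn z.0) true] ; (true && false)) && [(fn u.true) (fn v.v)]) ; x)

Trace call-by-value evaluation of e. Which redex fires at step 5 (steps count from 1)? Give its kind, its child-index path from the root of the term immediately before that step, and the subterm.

Trace:
step 0: (let x = ((let y = ((\z.0) true) in (true && false)) && ((\u.true) (\v.v))) in x)
step 1: [beta@0.0.0] (let x = ((let y = 0 in (true && false)) && ((\u.true) (\v.v))) in x)
step 2: [let@0.0] (let x = ((true && false) && ((\u.true) (\v.v))) in x)
step 3: [delta@0.0] (let x = (false && ((\u.true) (\v.v))) in x)
step 4: [beta@0.1] (let x = (false && true) in x)
step 5: [delta@0] (let x = false in x)

Answer: delta at 0 : (false && true)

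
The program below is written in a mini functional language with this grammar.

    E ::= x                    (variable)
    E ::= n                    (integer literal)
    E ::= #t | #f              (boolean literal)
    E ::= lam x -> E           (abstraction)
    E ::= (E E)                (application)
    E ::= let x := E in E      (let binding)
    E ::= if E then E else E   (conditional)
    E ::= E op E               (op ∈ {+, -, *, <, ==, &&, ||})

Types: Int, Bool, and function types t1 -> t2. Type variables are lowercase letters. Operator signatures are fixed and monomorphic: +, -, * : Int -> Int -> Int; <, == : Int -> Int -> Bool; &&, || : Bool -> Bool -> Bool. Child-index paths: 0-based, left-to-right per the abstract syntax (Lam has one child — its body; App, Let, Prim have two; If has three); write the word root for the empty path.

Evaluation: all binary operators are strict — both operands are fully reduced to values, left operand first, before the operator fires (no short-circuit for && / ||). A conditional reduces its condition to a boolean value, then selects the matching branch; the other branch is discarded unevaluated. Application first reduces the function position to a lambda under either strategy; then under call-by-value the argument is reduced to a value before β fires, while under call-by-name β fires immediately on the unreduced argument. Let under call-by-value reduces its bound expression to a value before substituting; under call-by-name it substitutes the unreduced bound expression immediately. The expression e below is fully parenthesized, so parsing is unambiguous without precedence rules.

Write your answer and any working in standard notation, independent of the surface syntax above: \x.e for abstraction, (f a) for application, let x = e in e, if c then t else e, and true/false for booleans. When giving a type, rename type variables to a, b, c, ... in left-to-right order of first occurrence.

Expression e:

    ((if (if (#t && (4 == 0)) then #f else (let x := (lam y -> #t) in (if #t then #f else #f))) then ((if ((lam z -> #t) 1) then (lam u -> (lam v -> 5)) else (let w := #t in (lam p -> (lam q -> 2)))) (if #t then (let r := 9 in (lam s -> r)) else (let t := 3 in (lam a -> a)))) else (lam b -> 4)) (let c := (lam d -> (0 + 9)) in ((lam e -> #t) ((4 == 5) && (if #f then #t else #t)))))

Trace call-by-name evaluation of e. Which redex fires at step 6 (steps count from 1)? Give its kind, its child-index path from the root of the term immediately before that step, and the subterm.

Derivation:
step 0: ((if (if (true && (4 == 0)) then false else (let x = (\y.true) in (if true then false else false))) then ((if ((\z.true) 1) then (\u.(\v.5)) else (let w = true in (\p.(\q.2)))) (if true then (let r = 9 in (\s.r)) else (let t = 3 in (\a.a)))) else (\b.4)) (let c = (\d.(0 + 9)) in ((\e.true) ((4 == 5) && (if false then true else true)))))
step 1: [delta@0.0.0.1] ((if (if (true && false) then false else (let x = (\y.true) in (if true then false else false))) then ((if ((\z.true) 1) then (\u.(\v.5)) else (let w = true in (\p.(\q.2)))) (if true then (let r = 9 in (\s.r)) else (let t = 3 in (\a.a)))) else (\b.4)) (let c = (\d.(0 + 9)) in ((\e.true) ((4 == 5) && (if false then true else true)))))
step 2: [delta@0.0.0] ((if (if false then false else (let x = (\y.true) in (if true then false else false))) then ((if ((\z.true) 1) then (\u.(\v.5)) else (let w = true in (\p.(\q.2)))) (if true then (let r = 9 in (\s.r)) else (let t = 3 in (\a.a)))) else (\b.4)) (let c = (\d.(0 + 9)) in ((\e.true) ((4 == 5) && (if false then true else true)))))
step 3: [if@0.0] ((if (let x = (\y.true) in (if true then false else false)) then ((if ((\z.true) 1) then (\u.(\v.5)) else (let w = true in (\p.(\q.2)))) (if true then (let r = 9 in (\s.r)) else (let t = 3 in (\a.a)))) else (\b.4)) (let c = (\d.(0 + 9)) in ((\e.true) ((4 == 5) && (if false then true else true)))))
step 4: [let@0.0] ((if (if true then false else false) then ((if ((\z.true) 1) then (\u.(\v.5)) else (let w = true in (\p.(\q.2)))) (if true then (let r = 9 in (\s.r)) else (let t = 3 in (\a.a)))) else (\b.4)) (let c = (\d.(0 + 9)) in ((\e.true) ((4 == 5) && (if false then true else true)))))
step 5: [if@0.0] ((if false then ((if ((\z.true) 1) then (\u.(\v.5)) else (let w = true in (\p.(\q.2)))) (if true then (let r = 9 in (\s.r)) else (let t = 3 in (\a.a)))) else (\b.4)) (let c = (\d.(0 + 9)) in ((\e.true) ((4 == 5) && (if false then true else true)))))
step 6: [if@0] ((\b.4) (let c = (\d.(0 + 9)) in ((\e.true) ((4 == 5) && (if false then true else true)))))

Answer: if at 0 : (if false then ((if ((\z.true) 1) then (\u.(\v.5)) else (let w = true in (\p.(\q.2)))) (if true then (let r = 9 in (\s.r)) else (let t = 3 in (\a.a)))) else (\b.4))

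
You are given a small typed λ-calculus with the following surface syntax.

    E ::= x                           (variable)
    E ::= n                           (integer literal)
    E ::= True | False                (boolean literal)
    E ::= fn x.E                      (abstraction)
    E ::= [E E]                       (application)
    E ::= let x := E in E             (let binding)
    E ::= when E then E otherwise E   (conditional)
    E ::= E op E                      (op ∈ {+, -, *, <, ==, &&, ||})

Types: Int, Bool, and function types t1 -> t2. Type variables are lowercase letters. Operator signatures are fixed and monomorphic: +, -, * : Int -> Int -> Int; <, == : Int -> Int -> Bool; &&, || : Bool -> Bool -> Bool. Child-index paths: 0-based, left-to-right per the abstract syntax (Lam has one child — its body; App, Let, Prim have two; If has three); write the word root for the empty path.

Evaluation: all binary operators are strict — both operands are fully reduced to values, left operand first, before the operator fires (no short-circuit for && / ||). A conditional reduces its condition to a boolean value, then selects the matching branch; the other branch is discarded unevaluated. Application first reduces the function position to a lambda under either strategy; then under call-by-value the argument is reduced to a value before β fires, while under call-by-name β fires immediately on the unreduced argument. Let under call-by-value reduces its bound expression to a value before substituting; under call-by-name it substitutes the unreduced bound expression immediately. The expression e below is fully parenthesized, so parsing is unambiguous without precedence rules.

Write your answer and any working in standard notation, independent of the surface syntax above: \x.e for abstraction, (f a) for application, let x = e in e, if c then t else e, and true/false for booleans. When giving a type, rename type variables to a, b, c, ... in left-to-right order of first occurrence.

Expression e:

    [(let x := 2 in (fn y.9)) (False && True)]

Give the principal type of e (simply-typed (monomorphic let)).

Answer: Int

Trace:
let x : Int
\y._ : a -> Int
  unify Bool ~ Bool
  unify Bool ~ Bool
  unify a -> Int ~ Bool -> b
  unify a ~ Bool
  unify Int ~ b
_ _ : Int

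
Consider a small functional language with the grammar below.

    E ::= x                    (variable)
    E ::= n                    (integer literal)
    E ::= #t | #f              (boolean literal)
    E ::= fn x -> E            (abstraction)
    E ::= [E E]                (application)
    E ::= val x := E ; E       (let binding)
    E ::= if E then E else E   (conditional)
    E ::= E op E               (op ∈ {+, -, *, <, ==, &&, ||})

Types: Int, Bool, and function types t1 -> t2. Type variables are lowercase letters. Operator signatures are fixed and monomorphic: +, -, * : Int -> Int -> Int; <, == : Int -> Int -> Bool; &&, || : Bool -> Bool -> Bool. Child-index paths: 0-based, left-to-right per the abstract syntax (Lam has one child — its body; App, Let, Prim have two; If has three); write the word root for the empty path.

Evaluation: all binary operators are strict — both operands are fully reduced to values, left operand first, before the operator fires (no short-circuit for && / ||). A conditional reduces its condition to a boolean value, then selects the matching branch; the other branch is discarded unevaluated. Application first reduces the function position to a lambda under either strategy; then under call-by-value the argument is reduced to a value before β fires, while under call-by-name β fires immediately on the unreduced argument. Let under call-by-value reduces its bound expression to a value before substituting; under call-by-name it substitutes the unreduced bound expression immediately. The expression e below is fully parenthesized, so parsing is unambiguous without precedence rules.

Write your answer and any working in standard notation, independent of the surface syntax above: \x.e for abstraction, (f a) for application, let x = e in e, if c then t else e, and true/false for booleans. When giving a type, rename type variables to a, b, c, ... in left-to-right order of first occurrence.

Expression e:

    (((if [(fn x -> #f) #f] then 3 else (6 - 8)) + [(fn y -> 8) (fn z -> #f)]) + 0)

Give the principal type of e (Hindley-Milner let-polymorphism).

Trace:
\x._ : a -> Bool
  unify a -> Bool ~ Bool -> b
  unify a ~ Bool
  unify Bool ~ b
_ _ : Bool
  unify Bool ~ Bool
  unify Int ~ Int
  unify Int ~ Int
  unify Int ~ Int
  unify Int ~ Int
\y._ : c -> Int
\z._ : d -> Bool
  unify c -> Int ~ (d -> Bool) -> e
  unify c ~ d -> Bool
  unify Int ~ e
_ _ : Int
  unify Int ~ Int
  unify Int ~ Int
  unify Int ~ Int

Answer: Int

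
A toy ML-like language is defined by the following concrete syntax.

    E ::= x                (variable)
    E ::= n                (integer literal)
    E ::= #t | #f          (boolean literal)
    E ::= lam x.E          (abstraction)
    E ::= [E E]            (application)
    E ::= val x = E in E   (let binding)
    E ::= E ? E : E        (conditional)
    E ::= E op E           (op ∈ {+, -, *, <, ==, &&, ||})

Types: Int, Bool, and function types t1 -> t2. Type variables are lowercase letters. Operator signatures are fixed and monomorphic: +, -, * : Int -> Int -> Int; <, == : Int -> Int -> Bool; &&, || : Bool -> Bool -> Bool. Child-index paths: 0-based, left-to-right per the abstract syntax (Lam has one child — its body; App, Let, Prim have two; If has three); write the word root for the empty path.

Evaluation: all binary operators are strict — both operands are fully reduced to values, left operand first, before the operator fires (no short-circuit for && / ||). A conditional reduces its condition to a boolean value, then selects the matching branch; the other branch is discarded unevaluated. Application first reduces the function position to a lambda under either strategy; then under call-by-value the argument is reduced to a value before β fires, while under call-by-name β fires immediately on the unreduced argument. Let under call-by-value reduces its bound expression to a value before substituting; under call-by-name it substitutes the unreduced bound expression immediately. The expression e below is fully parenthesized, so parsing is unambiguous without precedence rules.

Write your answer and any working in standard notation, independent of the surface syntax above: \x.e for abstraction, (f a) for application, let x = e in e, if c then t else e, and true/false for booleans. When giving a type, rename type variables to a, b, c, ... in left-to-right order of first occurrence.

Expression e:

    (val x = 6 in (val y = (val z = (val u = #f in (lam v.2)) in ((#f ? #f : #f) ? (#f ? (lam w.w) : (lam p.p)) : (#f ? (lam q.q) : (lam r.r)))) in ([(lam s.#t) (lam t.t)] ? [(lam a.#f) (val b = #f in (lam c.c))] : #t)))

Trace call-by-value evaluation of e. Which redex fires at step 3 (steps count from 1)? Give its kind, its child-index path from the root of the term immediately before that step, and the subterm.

Answer: let at 0 : (let z = (\v.2) in (if (if false then false else false) then (if false then (\w.w) else (\p.p)) else (if false then (\q.q) else (\r.r))))

Trace:
step 0: (let x = 6 in (let y = (let z = (let u = false in (\v.2)) in (if (if false then false else false) then (if false then (\w.w) else (\p.p)) else (if false then (\q.q) else (\r.r)))) in (if ((\s.true) (\t.t)) then ((\a.false) (let b = false in (\c.c))) else true)))
step 1: [let@root] (let y = (let z = (let u = false in (\v.2)) in (if (if false then false else false) then (if false then (\w.w) else (\p.p)) else (if false then (\q.q) else (\r.r)))) in (if ((\s.true) (\t.t)) then ((\a.false) (let b = false in (\c.c))) else true))
step 2: [let@0.0] (let y = (let z = (\v.2) in (if (if false then false else false) then (if false then (\w.w) else (\p.p)) else (if false then (\q.q) else (\r.r)))) in (if ((\s.true) (\t.t)) then ((\a.false) (let b = false in (\c.c))) else true))
step 3: [let@0] (let y = (if (if false then false else false) then (if false then (\w.w) else (\p.p)) else (if false then (\q.q) else (\r.r))) in (if ((\s.true) (\t.t)) then ((\a.false) (let b = false in (\c.c))) else true))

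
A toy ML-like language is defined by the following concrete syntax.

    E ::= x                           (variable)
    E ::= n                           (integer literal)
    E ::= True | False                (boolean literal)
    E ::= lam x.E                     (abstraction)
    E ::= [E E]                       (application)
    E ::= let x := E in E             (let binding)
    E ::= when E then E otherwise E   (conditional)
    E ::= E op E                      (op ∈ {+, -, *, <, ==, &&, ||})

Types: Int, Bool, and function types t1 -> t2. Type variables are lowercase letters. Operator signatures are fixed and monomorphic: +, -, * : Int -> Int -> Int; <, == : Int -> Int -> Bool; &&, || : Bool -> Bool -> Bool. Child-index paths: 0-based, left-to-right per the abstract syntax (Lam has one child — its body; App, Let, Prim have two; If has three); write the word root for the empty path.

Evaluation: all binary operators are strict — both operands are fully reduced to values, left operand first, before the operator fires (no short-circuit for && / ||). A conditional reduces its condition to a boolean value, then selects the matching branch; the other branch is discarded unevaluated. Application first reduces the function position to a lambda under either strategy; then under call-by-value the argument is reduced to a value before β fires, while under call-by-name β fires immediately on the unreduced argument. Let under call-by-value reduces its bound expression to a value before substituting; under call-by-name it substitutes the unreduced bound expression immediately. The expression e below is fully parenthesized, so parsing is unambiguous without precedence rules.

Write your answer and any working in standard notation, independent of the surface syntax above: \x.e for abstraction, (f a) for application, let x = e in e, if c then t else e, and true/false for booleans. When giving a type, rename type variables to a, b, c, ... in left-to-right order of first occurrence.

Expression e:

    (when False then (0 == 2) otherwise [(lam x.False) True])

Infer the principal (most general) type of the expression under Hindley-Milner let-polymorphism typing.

Working:
  unify Bool ~ Bool
  unify Int ~ Int
  unify Int ~ Int
\x._ : a -> Bool
  unify a -> Bool ~ Bool -> b
  unify a ~ Bool
  unify Bool ~ b
_ _ : Bool
  unify Bool ~ Bool

Answer: Bool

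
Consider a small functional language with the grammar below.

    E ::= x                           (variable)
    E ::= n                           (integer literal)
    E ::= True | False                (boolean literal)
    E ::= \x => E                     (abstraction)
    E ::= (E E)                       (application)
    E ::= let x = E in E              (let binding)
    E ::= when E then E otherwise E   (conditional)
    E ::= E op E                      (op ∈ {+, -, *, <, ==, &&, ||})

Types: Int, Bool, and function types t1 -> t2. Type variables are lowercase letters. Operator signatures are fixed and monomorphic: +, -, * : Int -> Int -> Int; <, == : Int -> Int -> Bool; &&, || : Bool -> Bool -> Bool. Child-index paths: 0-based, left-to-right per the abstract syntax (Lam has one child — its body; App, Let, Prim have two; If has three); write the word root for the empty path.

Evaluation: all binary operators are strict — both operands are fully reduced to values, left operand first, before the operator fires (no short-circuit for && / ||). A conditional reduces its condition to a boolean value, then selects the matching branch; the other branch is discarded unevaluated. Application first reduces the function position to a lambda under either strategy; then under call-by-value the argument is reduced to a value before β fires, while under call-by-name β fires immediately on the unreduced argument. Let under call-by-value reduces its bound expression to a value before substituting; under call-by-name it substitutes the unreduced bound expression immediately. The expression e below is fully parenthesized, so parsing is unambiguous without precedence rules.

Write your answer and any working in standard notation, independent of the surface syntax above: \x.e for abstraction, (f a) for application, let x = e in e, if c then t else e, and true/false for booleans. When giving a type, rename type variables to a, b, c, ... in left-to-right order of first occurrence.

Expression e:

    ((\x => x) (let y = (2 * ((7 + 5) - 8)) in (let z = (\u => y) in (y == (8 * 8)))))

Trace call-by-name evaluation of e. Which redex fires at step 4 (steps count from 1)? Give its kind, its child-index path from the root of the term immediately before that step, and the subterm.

Answer: delta at 0.1.0 : (7 + 5)

Working:
step 0: ((\x.x) (let y = (2 * ((7 + 5) - 8)) in (let z = (\u.y) in (y == (8 * 8)))))
step 1: [beta@root] (let y = (2 * ((7 + 5) - 8)) in (let z = (\u.y) in (y == (8 * 8))))
step 2: [let@root] (let z = (\u.(2 * ((7 + 5) - 8))) in ((2 * ((7 + 5) - 8)) == (8 * 8)))
step 3: [let@root] ((2 * ((7 + 5) - 8)) == (8 * 8))
step 4: [delta@0.1.0] ((2 * (12 - 8)) == (8 * 8))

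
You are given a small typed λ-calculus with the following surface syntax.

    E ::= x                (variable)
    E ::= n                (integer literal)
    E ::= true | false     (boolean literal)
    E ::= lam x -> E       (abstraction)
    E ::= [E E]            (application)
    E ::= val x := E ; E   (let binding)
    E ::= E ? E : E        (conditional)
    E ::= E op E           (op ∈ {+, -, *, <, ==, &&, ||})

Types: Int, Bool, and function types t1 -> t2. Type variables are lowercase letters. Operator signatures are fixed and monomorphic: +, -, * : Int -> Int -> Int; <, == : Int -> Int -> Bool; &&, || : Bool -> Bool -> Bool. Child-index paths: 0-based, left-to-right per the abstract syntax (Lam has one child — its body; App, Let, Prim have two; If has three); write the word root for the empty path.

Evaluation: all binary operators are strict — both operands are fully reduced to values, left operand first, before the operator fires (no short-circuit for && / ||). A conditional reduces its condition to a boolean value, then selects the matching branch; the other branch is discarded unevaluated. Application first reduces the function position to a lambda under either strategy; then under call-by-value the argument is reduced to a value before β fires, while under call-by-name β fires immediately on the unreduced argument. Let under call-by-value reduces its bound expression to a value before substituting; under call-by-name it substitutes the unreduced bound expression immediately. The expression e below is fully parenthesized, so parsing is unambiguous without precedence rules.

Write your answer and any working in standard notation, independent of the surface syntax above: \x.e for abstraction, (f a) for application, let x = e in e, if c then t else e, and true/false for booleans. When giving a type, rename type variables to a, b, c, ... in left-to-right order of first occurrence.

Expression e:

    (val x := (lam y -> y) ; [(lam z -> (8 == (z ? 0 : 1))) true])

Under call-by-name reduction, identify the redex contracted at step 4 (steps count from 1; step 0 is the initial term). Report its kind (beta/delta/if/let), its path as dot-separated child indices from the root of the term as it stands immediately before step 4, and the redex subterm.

Answer: delta at root : (8 == 0)

Working:
step 0: (let x = (\y.y) in ((\z.(8 == (if z then 0 else 1))) true))
step 1: [let@root] ((\z.(8 == (if z then 0 else 1))) true)
step 2: [beta@root] (8 == (if true then 0 else 1))
step 3: [if@1] (8 == 0)
step 4: [delta@root] false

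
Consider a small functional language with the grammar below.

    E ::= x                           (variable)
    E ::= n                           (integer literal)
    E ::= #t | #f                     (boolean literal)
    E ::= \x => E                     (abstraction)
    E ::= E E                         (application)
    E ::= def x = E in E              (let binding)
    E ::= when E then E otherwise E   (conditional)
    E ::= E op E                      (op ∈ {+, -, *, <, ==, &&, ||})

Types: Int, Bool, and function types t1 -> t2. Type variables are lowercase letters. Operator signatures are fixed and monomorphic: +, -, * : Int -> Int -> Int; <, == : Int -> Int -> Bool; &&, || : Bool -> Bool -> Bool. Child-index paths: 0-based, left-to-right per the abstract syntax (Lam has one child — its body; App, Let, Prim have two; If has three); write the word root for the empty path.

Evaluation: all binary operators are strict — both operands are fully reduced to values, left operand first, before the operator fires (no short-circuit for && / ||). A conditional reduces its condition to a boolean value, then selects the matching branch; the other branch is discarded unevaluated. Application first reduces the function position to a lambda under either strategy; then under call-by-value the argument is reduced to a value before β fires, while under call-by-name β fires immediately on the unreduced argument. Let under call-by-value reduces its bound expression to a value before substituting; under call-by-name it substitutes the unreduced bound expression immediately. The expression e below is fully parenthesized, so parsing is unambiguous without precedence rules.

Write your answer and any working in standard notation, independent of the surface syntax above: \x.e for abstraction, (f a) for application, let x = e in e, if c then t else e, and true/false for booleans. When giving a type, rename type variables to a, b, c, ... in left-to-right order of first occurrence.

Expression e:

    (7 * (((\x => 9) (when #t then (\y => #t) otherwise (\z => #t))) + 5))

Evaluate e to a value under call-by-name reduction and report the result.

Answer: 98

Trace:
step 0: (7 * (((\x.9) (if true then (\y.true) else (\z.true))) + 5))
step 1: [beta@1.0] (7 * (9 + 5))
step 2: [delta@1] (7 * 14)
step 3: [delta@root] 98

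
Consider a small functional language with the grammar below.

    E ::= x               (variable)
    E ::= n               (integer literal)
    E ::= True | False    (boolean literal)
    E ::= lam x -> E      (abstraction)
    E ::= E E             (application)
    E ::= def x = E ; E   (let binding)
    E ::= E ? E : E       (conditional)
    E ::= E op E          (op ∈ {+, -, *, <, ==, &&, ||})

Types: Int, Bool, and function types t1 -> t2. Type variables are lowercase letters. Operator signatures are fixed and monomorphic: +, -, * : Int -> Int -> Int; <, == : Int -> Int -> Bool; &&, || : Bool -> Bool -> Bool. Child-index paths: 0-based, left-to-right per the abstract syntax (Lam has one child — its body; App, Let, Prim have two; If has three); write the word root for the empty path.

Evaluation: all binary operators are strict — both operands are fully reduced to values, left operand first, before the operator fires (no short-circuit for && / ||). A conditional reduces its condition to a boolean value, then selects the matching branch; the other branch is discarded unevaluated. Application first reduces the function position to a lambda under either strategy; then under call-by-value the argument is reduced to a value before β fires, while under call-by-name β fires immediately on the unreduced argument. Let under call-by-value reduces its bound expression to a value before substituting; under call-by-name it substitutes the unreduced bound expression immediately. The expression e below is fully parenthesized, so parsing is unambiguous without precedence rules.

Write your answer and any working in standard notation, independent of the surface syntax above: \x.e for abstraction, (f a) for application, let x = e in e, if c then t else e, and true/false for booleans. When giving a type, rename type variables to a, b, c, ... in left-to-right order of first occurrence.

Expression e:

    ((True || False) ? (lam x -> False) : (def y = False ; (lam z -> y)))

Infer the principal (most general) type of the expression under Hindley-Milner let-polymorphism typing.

Answer: a -> Bool

Working:
  unify Bool ~ Bool
  unify Bool ~ Bool
  unify Bool ~ Bool
\x._ : a -> Bool
let y : Bool
y : Bool
\z._ : b -> Bool
  unify a -> Bool ~ b -> Bool
  unify a ~ b
  unify Bool ~ Bool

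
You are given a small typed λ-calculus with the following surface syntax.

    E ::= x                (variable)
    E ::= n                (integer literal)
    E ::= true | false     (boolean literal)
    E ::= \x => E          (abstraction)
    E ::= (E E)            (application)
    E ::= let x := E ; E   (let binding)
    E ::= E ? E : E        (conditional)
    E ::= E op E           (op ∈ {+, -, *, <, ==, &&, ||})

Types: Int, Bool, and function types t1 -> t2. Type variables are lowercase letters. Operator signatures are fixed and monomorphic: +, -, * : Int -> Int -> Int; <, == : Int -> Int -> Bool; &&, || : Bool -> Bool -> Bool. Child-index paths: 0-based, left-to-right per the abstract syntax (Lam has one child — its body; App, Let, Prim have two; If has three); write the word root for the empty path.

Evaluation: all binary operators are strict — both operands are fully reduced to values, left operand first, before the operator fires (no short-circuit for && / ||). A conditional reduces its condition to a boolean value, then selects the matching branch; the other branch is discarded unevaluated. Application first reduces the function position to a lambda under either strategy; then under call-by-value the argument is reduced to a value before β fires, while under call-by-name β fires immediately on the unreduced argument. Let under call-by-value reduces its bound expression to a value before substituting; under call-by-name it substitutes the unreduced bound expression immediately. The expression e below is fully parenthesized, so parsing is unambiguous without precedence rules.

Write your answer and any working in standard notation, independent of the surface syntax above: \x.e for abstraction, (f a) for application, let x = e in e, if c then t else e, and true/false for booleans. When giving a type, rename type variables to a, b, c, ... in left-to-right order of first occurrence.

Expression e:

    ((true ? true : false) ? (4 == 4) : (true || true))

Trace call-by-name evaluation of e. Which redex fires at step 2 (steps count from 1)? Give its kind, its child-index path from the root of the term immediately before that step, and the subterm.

Answer: if at root : (if true then (4 == 4) else (true || true))

Working:
step 0: (if (if true then true else false) then (4 == 4) else (true || true))
step 1: [if@0] (if true then (4 == 4) else (true || true))
step 2: [if@root] (4 == 4)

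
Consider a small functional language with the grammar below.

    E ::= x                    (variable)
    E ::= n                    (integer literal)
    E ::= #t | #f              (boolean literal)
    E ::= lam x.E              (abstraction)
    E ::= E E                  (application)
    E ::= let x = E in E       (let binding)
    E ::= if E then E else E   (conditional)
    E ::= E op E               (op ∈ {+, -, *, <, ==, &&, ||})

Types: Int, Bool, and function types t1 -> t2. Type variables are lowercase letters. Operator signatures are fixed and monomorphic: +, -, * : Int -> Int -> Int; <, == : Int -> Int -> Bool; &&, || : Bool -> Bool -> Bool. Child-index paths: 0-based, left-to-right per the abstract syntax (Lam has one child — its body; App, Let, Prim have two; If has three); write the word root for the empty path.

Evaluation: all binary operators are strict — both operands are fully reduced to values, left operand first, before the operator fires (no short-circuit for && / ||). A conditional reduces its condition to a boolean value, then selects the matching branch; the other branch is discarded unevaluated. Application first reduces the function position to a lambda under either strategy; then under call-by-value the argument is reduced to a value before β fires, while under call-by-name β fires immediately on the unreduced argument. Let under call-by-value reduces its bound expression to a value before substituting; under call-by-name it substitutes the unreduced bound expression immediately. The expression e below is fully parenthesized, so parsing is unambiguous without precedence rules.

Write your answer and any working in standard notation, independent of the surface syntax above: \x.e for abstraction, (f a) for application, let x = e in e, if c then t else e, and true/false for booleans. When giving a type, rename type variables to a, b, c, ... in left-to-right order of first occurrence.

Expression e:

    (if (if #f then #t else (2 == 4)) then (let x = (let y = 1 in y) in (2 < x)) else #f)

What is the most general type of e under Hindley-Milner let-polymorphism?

Trace:
  unify Bool ~ Bool
  unify Int ~ Int
  unify Int ~ Int
  unify Bool ~ Bool
  unify Bool ~ Bool
let y : Int
y : Int
let x : Int
  unify Int ~ Int
x : Int
  unify Int ~ Int
  unify Bool ~ Bool

Answer: Bool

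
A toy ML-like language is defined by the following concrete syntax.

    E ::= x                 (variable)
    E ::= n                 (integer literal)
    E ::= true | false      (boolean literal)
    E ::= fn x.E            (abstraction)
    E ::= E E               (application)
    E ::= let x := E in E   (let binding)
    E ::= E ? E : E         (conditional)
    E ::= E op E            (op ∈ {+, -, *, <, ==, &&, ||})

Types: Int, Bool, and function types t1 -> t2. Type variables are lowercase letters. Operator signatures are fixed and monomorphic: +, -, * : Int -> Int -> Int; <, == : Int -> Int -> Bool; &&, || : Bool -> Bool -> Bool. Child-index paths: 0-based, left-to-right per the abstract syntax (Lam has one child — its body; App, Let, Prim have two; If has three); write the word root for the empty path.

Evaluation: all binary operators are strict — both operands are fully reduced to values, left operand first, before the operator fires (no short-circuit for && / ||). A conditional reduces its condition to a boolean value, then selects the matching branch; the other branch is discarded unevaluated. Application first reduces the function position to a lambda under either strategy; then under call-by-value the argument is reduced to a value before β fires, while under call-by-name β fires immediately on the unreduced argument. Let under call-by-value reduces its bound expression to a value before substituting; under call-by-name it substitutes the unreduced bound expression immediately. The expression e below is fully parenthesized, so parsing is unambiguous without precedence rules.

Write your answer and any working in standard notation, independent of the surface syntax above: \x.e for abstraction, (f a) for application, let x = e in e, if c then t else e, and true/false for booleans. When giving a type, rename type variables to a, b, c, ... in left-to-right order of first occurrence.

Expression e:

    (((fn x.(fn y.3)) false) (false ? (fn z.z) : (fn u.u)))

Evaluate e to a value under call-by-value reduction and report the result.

Derivation:
step 0: (((\x.(\y.3)) false) (if false then (\z.z) else (\u.u)))
step 1: [beta@0] ((\y.3) (if false then (\z.z) else (\u.u)))
step 2: [if@1] ((\y.3) (\u.u))
step 3: [beta@root] 3

Answer: 3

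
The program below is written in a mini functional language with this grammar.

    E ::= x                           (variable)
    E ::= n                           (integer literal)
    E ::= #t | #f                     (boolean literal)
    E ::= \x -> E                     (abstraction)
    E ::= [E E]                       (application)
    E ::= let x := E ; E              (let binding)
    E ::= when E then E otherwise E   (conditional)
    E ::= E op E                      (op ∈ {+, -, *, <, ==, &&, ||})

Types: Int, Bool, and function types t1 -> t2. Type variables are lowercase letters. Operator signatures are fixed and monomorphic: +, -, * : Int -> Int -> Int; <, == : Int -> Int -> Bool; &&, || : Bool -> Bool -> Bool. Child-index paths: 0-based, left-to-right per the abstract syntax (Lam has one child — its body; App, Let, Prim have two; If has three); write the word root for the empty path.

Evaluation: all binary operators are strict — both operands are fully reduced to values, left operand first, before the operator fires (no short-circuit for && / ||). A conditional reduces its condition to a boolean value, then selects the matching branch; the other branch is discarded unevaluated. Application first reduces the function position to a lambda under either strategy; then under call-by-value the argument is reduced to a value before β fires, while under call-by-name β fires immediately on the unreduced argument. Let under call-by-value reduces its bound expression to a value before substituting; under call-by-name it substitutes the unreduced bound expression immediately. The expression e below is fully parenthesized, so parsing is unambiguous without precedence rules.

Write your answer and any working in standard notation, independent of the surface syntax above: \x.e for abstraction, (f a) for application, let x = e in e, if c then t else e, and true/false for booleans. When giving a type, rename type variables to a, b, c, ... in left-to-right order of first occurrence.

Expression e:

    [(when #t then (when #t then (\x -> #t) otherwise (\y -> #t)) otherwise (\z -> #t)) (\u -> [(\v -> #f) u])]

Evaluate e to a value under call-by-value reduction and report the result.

Working:
step 0: ((if true then (if true then (\x.true) else (\y.true)) else (\z.true)) (\u.((\v.false) u)))
step 1: [if@0] ((if true then (\x.true) else (\y.true)) (\u.((\v.false) u)))
step 2: [if@0] ((\x.true) (\u.((\v.false) u)))
step 3: [beta@root] true

Answer: true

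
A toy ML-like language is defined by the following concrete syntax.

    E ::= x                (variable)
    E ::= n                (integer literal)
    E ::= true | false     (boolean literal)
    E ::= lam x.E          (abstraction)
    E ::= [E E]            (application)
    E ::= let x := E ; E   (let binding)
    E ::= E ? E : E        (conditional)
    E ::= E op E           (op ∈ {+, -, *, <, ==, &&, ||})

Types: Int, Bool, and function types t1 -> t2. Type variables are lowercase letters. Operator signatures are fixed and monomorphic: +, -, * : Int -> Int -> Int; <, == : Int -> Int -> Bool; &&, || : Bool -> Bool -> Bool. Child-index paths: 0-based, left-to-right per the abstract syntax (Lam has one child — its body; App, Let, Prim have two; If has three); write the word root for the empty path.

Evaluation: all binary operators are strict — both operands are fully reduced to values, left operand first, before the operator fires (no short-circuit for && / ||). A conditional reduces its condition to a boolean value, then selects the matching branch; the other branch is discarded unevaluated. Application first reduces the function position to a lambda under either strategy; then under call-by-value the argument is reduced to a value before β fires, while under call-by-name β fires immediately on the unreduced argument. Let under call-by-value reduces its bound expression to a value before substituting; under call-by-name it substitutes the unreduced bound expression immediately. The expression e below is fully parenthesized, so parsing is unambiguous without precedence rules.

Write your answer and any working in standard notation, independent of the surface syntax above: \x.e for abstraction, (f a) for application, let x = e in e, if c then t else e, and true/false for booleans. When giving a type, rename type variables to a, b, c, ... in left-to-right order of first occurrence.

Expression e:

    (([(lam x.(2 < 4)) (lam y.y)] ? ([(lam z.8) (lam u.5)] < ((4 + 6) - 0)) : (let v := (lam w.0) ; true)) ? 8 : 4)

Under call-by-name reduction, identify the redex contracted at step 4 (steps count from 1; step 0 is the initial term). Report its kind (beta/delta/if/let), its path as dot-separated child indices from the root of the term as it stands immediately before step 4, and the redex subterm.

Derivation:
step 0: (if (if ((\x.(2 < 4)) (\y.y)) then (((\z.8) (\u.5)) < ((4 + 6) - 0)) else (let v = (\w.0) in true)) then 8 else 4)
step 1: [beta@0.0] (if (if (2 < 4) then (((\z.8) (\u.5)) < ((4 + 6) - 0)) else (let v = (\w.0) in true)) then 8 else 4)
step 2: [delta@0.0] (if (if true then (((\z.8) (\u.5)) < ((4 + 6) - 0)) else (let v = (\w.0) in true)) then 8 else 4)
step 3: [if@0] (if (((\z.8) (\u.5)) < ((4 + 6) - 0)) then 8 else 4)
step 4: [beta@0.0] (if (8 < ((4 + 6) - 0)) then 8 else 4)

Answer: beta at 0.0 : ((\z.8) (\u.5))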